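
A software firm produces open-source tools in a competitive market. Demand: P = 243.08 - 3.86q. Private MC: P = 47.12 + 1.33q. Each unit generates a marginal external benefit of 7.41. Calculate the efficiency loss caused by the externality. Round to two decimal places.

DWL = 5.29

Market equilibrium (private): 47.12 + 1.33q = 243.08 - 3.86q → q_m = 37.7572.
Social marginal cost = private MC − MEB = 39.71 + 1.33q.
Set SMC = demand: 39.71 + 1.33q = 243.08 - 3.86q → q* = 39.1850.
Between q* and q_m the wedge demand − SMC runs linearly from 0 to MEB(q_m), so the loss is a triangle.
DWL = ½ × 1.4278 × 7.4100 = 5.2900.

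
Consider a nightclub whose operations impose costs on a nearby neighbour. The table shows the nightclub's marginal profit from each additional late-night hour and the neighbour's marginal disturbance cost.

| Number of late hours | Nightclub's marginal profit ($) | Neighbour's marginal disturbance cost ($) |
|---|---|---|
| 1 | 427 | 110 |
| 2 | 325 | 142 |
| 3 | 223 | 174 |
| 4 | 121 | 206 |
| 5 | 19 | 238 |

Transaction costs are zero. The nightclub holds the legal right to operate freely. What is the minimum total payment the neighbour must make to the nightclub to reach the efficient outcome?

Left alone the nightclub would choose level 5 (marginal profit stays positive).
Efficient level: k* = 3 (marginal profit ≥ marginal disturbance cost through 3).
The neighbour must at least cover the nightclub's forgone profit from cutting 5→3: 121 + 19 = 140.

$140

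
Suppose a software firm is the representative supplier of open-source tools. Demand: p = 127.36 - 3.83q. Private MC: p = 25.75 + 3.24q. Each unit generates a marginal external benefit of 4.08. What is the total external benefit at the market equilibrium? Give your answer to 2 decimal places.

58.64

Market equilibrium (private): 25.75 + 3.24q = 127.36 - 3.83q → q_m = 14.3720.
Total external benefit = MEB × q_m = 4.08 × 14.3720 = 58.6378.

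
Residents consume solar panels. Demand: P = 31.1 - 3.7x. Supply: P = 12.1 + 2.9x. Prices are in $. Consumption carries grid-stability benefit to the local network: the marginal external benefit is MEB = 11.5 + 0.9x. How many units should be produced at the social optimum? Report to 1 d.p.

Social marginal benefit = demand + MEB = 42.6 - 2.8x.
Set SMB = MC: 42.6 - 2.8x = 12.1 + 2.9x → x* = 5.3509.

x* = 5.4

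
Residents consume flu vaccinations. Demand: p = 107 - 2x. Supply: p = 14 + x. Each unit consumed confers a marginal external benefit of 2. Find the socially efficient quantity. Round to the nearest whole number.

x* = 32

Social marginal benefit = demand + MEB = 109 - 2x.
Set SMB = MC: 109 - 2x = 14 + x → x* = 31.6667.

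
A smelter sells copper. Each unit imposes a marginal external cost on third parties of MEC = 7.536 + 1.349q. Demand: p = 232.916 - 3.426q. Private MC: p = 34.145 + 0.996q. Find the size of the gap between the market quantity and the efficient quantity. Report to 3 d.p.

Market equilibrium (private): 34.145 + 0.996q = 232.916 - 3.426q → q_m = 44.9505.
Social marginal cost = private MC + MEC = 41.681 + 2.345q.
Set SMC = demand: 41.681 + 2.345q = 232.916 - 3.426q → q* = 33.1372.
Gap = |44.9505 − 33.1372| = 11.8133.

11.813 units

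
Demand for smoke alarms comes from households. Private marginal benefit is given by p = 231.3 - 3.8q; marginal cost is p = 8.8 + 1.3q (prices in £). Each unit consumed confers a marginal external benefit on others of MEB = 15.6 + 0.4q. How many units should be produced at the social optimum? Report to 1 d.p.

Social marginal benefit = demand + MEB = 246.9 - 3.4q.
Set SMB = MC: 246.9 - 3.4q = 8.8 + 1.3q → q* = 50.6596.

q* = 50.7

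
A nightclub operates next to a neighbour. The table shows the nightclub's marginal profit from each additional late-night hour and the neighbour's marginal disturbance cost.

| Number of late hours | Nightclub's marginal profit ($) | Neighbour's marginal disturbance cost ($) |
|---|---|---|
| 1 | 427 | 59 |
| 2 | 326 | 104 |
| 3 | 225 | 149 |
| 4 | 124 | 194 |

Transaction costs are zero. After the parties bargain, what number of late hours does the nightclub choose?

Bargaining reaches the level where marginal profit last exceeds marginal disturbance cost.
That holds through level 3 (225 ≥ 149) but not at 4 (124 < 194).

3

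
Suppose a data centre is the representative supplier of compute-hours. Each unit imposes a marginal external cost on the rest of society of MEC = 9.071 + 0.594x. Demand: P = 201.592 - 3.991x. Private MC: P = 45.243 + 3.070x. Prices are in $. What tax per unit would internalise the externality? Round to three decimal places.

tax = $20.499 per unit

Social marginal cost = private MC + MEC = 54.314 + 3.664x.
Set SMC = demand: 54.314 + 3.664x = 201.592 - 3.991x → x* = 19.2395.
The Pigouvian tax equals MEC at x*: 9.071 + 0.594×19.2395 = 20.4993.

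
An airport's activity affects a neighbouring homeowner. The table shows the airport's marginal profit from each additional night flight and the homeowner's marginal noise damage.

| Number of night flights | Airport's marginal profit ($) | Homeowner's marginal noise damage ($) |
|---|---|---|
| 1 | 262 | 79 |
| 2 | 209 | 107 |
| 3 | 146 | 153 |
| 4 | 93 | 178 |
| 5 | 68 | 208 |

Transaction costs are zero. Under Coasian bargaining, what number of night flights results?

2

Bargaining reaches the level where marginal profit last exceeds marginal noise damage.
That holds through level 2 (209 ≥ 107) but not at 3 (146 < 153).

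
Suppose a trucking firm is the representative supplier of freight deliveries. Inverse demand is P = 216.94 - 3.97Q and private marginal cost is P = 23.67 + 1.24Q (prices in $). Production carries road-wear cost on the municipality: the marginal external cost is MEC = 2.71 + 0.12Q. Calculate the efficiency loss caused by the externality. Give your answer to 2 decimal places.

Market equilibrium (private): 23.67 + 1.24Q = 216.94 - 3.97Q → Q_m = 37.0960.
Social marginal cost = private MC + MEC = 26.38 + 1.36Q.
Set SMC = demand: 26.38 + 1.36Q = 216.94 - 3.97Q → Q* = 35.7523.
The welfare-loss triangle has base |Q_m − Q*| and height MEC(Q_m) (the vertical gap between SMC and demand is zero at Q* and MEC at Q_m).
DWL = ½ × 1.3437 × 7.1615 = 4.8115.

DWL = $4.81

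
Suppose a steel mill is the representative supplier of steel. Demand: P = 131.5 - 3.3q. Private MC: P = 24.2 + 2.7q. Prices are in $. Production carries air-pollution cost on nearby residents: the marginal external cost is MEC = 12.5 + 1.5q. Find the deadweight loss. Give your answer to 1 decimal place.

DWL = $103.1

Market equilibrium (private): 24.2 + 2.7q = 131.5 - 3.3q → q_m = 17.8833.
Social marginal cost = private MC + MEC = 36.7 + 4.2q.
Set SMC = demand: 36.7 + 4.2q = 131.5 - 3.3q → q* = 12.6400.
Between q* and q_m the wedge SMC − demand runs linearly from 0 to MEC(q_m), so the loss is a triangle.
DWL = ½ × 5.2433 × 39.3250 = 103.0964.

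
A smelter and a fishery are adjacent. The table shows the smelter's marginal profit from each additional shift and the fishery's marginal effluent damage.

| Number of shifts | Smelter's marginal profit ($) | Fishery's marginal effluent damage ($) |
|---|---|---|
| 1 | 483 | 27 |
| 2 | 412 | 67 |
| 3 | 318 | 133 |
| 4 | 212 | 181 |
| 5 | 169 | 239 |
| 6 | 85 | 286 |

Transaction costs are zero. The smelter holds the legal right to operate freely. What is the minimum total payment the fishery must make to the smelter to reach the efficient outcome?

Left alone the smelter would choose level 6 (marginal profit stays positive).
Efficient level: k* = 4 (marginal profit ≥ marginal effluent damage through 4).
The fishery must at least cover the smelter's forgone profit from cutting 6→4: 169 + 85 = 254.

$254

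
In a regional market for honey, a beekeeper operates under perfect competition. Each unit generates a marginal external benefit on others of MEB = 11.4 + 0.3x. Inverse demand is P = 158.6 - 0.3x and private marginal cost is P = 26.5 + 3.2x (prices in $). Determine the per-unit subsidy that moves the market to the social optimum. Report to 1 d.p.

subsidy = $24.9 per unit

Social marginal cost = private MC − MEB = 15.1 + 2.9x.
Set SMC = demand: 15.1 + 2.9x = 158.6 - 0.3x → x* = 44.8438.
The Pigouvian subsidy equals MEB at x*: 11.4 + 0.3×44.8438 = 24.8531.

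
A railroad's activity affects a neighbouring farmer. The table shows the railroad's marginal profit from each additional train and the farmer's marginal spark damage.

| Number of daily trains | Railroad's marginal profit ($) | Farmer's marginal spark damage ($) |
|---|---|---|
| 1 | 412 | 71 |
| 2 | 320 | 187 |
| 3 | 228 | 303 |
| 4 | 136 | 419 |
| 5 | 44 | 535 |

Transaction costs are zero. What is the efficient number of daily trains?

Bargaining reaches the level where marginal profit last exceeds marginal spark damage.
That holds through level 2 (320 ≥ 187) but not at 3 (228 < 303).

2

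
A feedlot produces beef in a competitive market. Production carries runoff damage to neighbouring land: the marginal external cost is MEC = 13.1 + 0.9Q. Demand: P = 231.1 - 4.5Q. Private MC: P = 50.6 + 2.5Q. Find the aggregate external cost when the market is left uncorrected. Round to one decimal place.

Market equilibrium (private): 50.6 + 2.5Q = 231.1 - 4.5Q → Q_m = 25.7857.
Total external cost = ∫₀^{Q_m} (13.1 + 0.9Q) dQ = 13.1×25.7857 + ½×0.9×25.7857² = 636.9987.

637.0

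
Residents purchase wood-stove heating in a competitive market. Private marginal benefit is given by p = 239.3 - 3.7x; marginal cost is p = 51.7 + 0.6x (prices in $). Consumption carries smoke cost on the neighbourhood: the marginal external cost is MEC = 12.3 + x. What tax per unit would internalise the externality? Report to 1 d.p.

Social marginal benefit = demand − MEC = 227.0 - 4.7x.
Set SMB = MC: 227.0 - 4.7x = 51.7 + 0.6x → x* = 33.0755.
The Pigouvian tax equals MEC at x*: 12.3 + 1.0×33.0755 = 45.3755.

tax = $45.4 per unit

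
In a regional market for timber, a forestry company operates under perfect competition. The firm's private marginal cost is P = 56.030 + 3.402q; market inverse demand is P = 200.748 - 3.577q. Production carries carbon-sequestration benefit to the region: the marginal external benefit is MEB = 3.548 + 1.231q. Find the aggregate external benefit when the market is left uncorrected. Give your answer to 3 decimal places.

Market equilibrium (private): 56.030 + 3.402q = 200.748 - 3.577q → q_m = 20.7362.
Total external benefit = ∫₀^{q_m} (3.548 + 1.231q) dq = 3.548×20.7362 + ½×1.231×20.7362² = 338.2309.

338.231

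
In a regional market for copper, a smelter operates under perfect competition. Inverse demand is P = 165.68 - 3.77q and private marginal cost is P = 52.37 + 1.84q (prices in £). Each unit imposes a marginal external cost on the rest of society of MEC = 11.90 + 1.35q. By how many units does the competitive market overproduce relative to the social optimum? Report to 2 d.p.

5.63 units

Market equilibrium (private): 52.37 + 1.84q = 165.68 - 3.77q → q_m = 20.1979.
Social marginal cost = private MC + MEC = 64.27 + 3.19q.
Set SMC = demand: 64.27 + 3.19q = 165.68 - 3.77q → q* = 14.5704.
Gap = |20.1979 − 14.5704| = 5.6275.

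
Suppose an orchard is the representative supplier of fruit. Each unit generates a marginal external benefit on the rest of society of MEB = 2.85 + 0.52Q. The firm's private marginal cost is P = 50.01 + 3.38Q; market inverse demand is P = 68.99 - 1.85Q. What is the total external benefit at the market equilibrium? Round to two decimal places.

Market equilibrium (private): 50.01 + 3.38Q = 68.99 - 1.85Q → Q_m = 3.6291.
Total external benefit = ∫₀^{Q_m} (2.85 + 0.52Q) dQ = 2.85×3.6291 + ½×0.52×3.6291² = 13.7672.

13.77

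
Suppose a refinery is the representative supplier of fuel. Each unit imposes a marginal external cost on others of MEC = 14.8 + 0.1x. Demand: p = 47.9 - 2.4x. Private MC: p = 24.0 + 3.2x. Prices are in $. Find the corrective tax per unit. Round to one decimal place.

tax = $15.0 per unit

Social marginal cost = private MC + MEC = 38.8 + 3.3x.
Set SMC = demand: 38.8 + 3.3x = 47.9 - 2.4x → x* = 1.5965.
The Pigouvian tax equals MEC at x*: 14.8 + 0.1×1.5965 = 14.9597.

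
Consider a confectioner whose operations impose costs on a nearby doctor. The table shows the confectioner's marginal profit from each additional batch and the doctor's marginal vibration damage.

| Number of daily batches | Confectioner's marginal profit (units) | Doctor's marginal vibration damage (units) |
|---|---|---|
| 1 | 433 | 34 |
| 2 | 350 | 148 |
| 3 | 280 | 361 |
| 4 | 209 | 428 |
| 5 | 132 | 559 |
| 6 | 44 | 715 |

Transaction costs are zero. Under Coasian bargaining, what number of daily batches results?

Bargaining reaches the level where marginal profit last exceeds marginal vibration damage.
That holds through level 2 (350 ≥ 148) but not at 3 (280 < 361).

2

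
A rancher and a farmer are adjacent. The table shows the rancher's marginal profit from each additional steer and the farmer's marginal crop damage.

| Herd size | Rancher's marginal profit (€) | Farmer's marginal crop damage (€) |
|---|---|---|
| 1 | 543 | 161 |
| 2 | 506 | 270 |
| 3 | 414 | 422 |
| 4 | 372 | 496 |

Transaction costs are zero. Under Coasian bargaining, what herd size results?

2

Bargaining reaches the level where marginal profit last exceeds marginal crop damage.
That holds through level 2 (506 ≥ 270) but not at 3 (414 < 422).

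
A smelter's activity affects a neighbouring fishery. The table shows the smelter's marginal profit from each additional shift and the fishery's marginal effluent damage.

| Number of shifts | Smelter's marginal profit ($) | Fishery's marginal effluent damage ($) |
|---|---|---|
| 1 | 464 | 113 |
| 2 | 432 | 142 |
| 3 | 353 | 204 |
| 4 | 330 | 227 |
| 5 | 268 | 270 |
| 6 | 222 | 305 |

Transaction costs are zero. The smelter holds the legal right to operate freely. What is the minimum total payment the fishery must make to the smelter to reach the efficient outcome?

Left alone the smelter would choose level 6 (marginal profit stays positive).
Efficient level: k* = 4 (marginal profit ≥ marginal effluent damage through 4).
The fishery must at least cover the smelter's forgone profit from cutting 6→4: 268 + 222 = 490.

$490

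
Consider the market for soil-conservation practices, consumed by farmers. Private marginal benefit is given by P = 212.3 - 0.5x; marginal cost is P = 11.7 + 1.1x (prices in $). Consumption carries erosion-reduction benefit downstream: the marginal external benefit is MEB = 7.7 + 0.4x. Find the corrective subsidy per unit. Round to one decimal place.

subsidy = $77.1 per unit

Social marginal benefit = demand + MEB = 220.0 - 0.1x.
Set SMB = MC: 220.0 - 0.1x = 11.7 + 1.1x → x* = 173.5833.
The Pigouvian subsidy equals MEB at x*: 7.7 + 0.4×173.5833 = 77.1333.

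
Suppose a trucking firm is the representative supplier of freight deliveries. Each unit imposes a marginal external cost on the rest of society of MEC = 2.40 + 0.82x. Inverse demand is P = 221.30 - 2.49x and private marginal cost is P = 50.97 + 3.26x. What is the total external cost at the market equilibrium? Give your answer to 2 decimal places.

Market equilibrium (private): 50.97 + 3.26x = 221.30 - 2.49x → x_m = 29.6226.
Total external cost = ∫₀^{x_m} (2.40 + 0.82x) dx = 2.40×29.6226 + ½×0.82×29.6226² = 430.8686.

430.87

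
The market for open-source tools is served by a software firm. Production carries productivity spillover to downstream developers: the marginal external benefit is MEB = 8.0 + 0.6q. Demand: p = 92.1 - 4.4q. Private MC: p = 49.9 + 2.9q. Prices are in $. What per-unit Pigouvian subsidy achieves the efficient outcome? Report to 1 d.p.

Social marginal cost = private MC − MEB = 41.9 + 2.3q.
Set SMC = demand: 41.9 + 2.3q = 92.1 - 4.4q → q* = 7.4925.
The Pigouvian subsidy equals MEB at q*: 8.0 + 0.6×7.4925 = 12.4955.

subsidy = $12.5 per unit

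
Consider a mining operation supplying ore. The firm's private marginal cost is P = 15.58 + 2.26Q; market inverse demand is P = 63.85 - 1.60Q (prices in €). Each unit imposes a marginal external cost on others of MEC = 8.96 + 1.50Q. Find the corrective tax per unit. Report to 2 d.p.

tax = €19.96 per unit

Social marginal cost = private MC + MEC = 24.54 + 3.76Q.
Set SMC = demand: 24.54 + 3.76Q = 63.85 - 1.60Q → Q* = 7.3340.
The Pigouvian tax equals MEC at Q*: 8.96 + 1.50×7.3340 = 19.9610.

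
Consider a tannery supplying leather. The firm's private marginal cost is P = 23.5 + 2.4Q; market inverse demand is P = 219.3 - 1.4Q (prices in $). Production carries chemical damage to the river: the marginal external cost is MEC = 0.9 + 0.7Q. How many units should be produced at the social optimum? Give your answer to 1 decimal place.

Q* = 43.3

Social marginal cost = private MC + MEC = 24.4 + 3.1Q.
Set SMC = demand: 24.4 + 3.1Q = 219.3 - 1.4Q → Q* = 43.3111.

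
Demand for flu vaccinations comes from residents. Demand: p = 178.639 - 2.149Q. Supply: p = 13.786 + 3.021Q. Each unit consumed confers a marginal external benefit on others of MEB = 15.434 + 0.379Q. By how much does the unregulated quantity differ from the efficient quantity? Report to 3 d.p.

5.744 units

Market equilibrium (private): 13.786 + 3.021Q = 178.639 - 2.149Q → Q_m = 31.8865.
Social marginal benefit = demand + MEB = 194.073 - 1.770Q.
Set SMB = MC: 194.073 - 1.770Q = 13.786 + 3.021Q → Q* = 37.6303.
Gap = |31.8865 − 37.6303| = 5.7438.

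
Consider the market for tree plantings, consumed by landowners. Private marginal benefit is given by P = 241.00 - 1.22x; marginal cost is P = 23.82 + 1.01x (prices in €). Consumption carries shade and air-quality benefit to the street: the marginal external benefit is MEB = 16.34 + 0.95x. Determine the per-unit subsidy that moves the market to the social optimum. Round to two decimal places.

subsidy = €189.66 per unit

Social marginal benefit = demand + MEB = 257.34 - 0.27x.
Set SMB = MC: 257.34 - 0.27x = 23.82 + 1.01x → x* = 182.4375.
The Pigouvian subsidy equals MEB at x*: 16.34 + 0.95×182.4375 = 189.6556.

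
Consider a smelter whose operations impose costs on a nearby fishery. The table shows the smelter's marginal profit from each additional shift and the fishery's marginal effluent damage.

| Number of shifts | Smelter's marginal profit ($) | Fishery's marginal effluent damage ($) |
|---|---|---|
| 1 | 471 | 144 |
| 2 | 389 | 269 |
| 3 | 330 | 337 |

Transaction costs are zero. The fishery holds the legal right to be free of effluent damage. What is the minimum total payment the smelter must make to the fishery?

Efficient level: marginal profit ≥ marginal effluent damage through level 2, so k* = 2.
With the fishery holding the right, the smelter must at least compensate total damage at k*: 144 + 269 = 413.

$413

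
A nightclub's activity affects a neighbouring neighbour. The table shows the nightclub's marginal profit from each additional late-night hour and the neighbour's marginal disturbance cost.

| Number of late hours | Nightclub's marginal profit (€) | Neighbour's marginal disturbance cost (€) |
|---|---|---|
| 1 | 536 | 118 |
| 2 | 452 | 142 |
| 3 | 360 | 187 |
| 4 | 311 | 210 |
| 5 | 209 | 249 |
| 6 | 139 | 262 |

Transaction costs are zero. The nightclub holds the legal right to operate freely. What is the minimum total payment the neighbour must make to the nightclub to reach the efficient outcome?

€348

Left alone the nightclub would choose level 6 (marginal profit stays positive).
Efficient level: k* = 4 (marginal profit ≥ marginal disturbance cost through 4).
The neighbour must at least cover the nightclub's forgone profit from cutting 6→4: 209 + 139 = 348.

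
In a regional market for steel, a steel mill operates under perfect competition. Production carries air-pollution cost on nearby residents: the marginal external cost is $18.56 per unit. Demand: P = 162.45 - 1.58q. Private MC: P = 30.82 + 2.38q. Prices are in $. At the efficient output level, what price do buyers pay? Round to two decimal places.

P = $117.34

Social marginal cost = private MC + MEC = 49.38 + 2.38q.
Set SMC = demand: 49.38 + 2.38q = 162.45 - 1.58q → q* = 28.5530.
Consumer price on the demand curve at q*: 162.45 − 1.58×28.5530 = 117.3363.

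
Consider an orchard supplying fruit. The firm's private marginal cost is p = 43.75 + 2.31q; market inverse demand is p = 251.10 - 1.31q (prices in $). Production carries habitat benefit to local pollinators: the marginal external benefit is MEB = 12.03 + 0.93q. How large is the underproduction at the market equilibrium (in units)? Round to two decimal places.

24.27 units

Market equilibrium (private): 43.75 + 2.31q = 251.10 - 1.31q → q_m = 57.2790.
Social marginal cost = private MC − MEB = 31.72 + 1.38q.
Set SMC = demand: 31.72 + 1.38q = 251.10 - 1.31q → q* = 81.5539.
Gap = |57.2790 − 81.5539| = 24.2749.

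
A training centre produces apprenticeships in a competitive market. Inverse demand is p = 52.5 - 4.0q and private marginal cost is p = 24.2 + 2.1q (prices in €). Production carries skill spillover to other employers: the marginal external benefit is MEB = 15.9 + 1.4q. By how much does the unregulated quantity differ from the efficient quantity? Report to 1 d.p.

4.8 units

Market equilibrium (private): 24.2 + 2.1q = 52.5 - 4.0q → q_m = 4.6393.
Social marginal cost = private MC − MEB = 8.3 + 0.7q.
Set SMC = demand: 8.3 + 0.7q = 52.5 - 4.0q → q* = 9.4043.
Gap = |4.6393 − 9.4043| = 4.7650.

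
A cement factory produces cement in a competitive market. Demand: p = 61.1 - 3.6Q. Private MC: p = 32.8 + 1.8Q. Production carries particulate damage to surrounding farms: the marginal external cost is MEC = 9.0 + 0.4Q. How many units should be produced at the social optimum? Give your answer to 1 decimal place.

Q* = 3.3

Social marginal cost = private MC + MEC = 41.8 + 2.2Q.
Set SMC = demand: 41.8 + 2.2Q = 61.1 - 3.6Q → Q* = 3.3276.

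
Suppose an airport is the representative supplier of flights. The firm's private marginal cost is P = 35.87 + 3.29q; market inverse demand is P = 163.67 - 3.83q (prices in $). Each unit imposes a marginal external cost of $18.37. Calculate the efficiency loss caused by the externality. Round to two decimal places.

DWL = $23.70

Market equilibrium (private): 35.87 + 3.29q = 163.67 - 3.83q → q_m = 17.9494.
Social marginal cost = private MC + MEC = 54.24 + 3.29q.
Set SMC = demand: 54.24 + 3.29q = 163.67 - 3.83q → q* = 15.3694.
Height of the DWL triangle at q_m is SMC(q_m) − demand(q_m) = MEC(q_m) = 18.3700.
DWL = ½ × 2.5800 × 18.3700 = 23.6973.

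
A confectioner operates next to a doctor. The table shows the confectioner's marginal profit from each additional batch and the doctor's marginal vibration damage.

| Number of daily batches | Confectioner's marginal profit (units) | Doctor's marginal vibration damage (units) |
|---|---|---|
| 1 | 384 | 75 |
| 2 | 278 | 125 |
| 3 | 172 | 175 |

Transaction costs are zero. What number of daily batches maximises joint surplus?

Bargaining reaches the level where marginal profit last exceeds marginal vibration damage.
That holds through level 2 (278 ≥ 125) but not at 3 (172 < 175).

2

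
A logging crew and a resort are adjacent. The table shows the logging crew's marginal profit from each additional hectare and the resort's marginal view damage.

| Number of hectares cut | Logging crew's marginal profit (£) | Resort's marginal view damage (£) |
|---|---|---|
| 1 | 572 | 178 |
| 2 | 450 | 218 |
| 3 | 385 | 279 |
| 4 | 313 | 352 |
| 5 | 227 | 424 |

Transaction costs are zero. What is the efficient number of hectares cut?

3

Bargaining reaches the level where marginal profit last exceeds marginal view damage.
That holds through level 3 (385 ≥ 279) but not at 4 (313 < 352).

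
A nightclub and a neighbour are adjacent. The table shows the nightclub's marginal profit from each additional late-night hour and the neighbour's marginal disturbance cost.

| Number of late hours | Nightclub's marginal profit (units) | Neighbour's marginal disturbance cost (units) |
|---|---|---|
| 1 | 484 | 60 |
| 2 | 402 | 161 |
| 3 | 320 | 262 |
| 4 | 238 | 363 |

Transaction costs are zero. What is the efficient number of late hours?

3

Bargaining reaches the level where marginal profit last exceeds marginal disturbance cost.
That holds through level 3 (320 ≥ 262) but not at 4 (238 < 363).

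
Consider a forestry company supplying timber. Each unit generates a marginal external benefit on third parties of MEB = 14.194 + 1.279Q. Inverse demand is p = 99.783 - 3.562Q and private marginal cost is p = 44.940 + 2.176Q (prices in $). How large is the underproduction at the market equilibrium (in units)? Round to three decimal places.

5.925 units

Market equilibrium (private): 44.940 + 2.176Q = 99.783 - 3.562Q → Q_m = 9.5579.
Social marginal cost = private MC − MEB = 30.746 + 0.897Q.
Set SMC = demand: 30.746 + 0.897Q = 99.783 - 3.562Q → Q* = 15.4826.
Gap = |9.5579 − 15.4826| = 5.9247.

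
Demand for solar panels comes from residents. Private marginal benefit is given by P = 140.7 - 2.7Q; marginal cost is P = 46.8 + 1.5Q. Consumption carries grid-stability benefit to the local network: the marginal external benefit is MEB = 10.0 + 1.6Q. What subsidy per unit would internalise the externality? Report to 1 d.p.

Social marginal benefit = demand + MEB = 150.7 - 1.1Q.
Set SMB = MC: 150.7 - 1.1Q = 46.8 + 1.5Q → Q* = 39.9615.
The Pigouvian subsidy equals MEB at Q*: 10.0 + 1.6×39.9615 = 73.9384.

subsidy = 73.9 per unit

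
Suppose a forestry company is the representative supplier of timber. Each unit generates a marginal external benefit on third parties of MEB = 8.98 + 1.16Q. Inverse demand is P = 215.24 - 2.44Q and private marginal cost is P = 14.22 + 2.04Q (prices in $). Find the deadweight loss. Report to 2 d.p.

DWL = $560.94

Market equilibrium (private): 14.22 + 2.04Q = 215.24 - 2.44Q → Q_m = 44.8705.
Social marginal cost = private MC − MEB = 5.24 + 0.88Q.
Set SMC = demand: 5.24 + 0.88Q = 215.24 - 2.44Q → Q* = 63.2530.
The welfare-loss triangle has base |Q_m − Q*| and height MEB(Q_m) (the vertical gap between SMC and demand is zero at Q* and MEB at Q_m).
DWL = ½ × 18.3825 × 61.0298 = 560.9401.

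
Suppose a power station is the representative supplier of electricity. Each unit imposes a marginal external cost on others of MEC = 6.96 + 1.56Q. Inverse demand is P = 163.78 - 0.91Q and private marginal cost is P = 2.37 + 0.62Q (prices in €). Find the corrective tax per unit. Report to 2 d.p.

Social marginal cost = private MC + MEC = 9.33 + 2.18Q.
Set SMC = demand: 9.33 + 2.18Q = 163.78 - 0.91Q → Q* = 49.9838.
The Pigouvian tax equals MEC at Q*: 6.96 + 1.56×49.9838 = 84.9347.

tax = €84.93 per unit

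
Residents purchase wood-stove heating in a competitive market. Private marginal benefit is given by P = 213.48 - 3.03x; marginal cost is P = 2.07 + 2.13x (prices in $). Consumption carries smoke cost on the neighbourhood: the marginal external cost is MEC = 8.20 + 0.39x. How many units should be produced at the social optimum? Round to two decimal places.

x* = 36.61

Social marginal benefit = demand − MEC = 205.28 - 3.42x.
Set SMB = MC: 205.28 - 3.42x = 2.07 + 2.13x → x* = 36.6144.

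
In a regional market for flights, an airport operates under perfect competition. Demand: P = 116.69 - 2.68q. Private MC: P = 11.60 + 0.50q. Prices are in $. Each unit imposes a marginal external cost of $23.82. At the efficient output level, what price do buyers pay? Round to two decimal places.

Social marginal cost = private MC + MEC = 35.42 + 0.50q.
Set SMC = demand: 35.42 + 0.50q = 116.69 - 2.68q → q* = 25.5566.
Consumer price on the demand curve at q*: 116.69 − 2.68×25.5566 = 48.1983.

P = $48.20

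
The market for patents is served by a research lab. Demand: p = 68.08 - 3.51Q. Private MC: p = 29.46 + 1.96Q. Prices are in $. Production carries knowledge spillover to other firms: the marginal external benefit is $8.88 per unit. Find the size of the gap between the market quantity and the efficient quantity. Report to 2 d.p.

1.62 units

Market equilibrium (private): 29.46 + 1.96Q = 68.08 - 3.51Q → Q_m = 7.0603.
Social marginal cost = private MC − MEB = 20.58 + 1.96Q.
Set SMC = demand: 20.58 + 1.96Q = 68.08 - 3.51Q → Q* = 8.6837.
Gap = |7.0603 − 8.6837| = 1.6234.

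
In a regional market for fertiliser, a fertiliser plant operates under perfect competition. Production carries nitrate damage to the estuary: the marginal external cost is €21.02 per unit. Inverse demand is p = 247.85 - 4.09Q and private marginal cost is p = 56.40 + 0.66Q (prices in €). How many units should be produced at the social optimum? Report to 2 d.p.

Q* = 35.88

Social marginal cost = private MC + MEC = 77.42 + 0.66Q.
Set SMC = demand: 77.42 + 0.66Q = 247.85 - 4.09Q → Q* = 35.8800.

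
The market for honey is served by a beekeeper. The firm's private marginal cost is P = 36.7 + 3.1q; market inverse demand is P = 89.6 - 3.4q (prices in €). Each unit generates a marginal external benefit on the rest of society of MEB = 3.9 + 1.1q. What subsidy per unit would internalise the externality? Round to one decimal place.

subsidy = €15.5 per unit

Social marginal cost = private MC − MEB = 32.8 + 2.0q.
Set SMC = demand: 32.8 + 2.0q = 89.6 - 3.4q → q* = 10.5185.
The Pigouvian subsidy equals MEB at q*: 3.9 + 1.1×10.5185 = 15.4704.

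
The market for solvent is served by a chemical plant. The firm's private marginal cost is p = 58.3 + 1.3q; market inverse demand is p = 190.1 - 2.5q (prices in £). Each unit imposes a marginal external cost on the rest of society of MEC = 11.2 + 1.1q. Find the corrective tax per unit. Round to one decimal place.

Social marginal cost = private MC + MEC = 69.5 + 2.4q.
Set SMC = demand: 69.5 + 2.4q = 190.1 - 2.5q → q* = 24.6122.
The Pigouvian tax equals MEC at q*: 11.2 + 1.1×24.6122 = 38.2734.

tax = £38.3 per unit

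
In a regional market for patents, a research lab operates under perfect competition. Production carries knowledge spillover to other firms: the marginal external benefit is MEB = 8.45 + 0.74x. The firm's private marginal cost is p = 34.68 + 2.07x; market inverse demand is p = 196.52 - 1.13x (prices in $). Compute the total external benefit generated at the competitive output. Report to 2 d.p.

Market equilibrium (private): 34.68 + 2.07x = 196.52 - 1.13x → x_m = 50.5750.
Total external benefit = ∫₀^{x_m} (8.45 + 0.74x) dx = 8.45×50.5750 + ½×0.74×50.5750² = 1373.7561.

$1373.76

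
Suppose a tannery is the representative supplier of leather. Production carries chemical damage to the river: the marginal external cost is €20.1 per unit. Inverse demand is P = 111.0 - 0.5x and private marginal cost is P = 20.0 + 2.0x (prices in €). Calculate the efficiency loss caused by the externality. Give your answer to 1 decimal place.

DWL = €80.8

Market equilibrium (private): 20.0 + 2.0x = 111.0 - 0.5x → x_m = 36.4000.
Social marginal cost = private MC + MEC = 40.1 + 2.0x.
Set SMC = demand: 40.1 + 2.0x = 111.0 - 0.5x → x* = 28.3600.
The loss is the area between SMC and demand from x* to x_m; with linear curves that's a triangle of height MEC(x_m).
DWL = ½ × 8.0400 × 20.1000 = 80.8020.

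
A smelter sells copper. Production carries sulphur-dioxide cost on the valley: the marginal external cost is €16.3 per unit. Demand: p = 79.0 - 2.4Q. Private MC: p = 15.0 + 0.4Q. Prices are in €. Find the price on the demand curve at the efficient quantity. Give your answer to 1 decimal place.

P = €38.1

Social marginal cost = private MC + MEC = 31.3 + 0.4Q.
Set SMC = demand: 31.3 + 0.4Q = 79.0 - 2.4Q → Q* = 17.0357.
Consumer price on the demand curve at Q*: 79.0 − 2.4×17.0357 = 38.1143.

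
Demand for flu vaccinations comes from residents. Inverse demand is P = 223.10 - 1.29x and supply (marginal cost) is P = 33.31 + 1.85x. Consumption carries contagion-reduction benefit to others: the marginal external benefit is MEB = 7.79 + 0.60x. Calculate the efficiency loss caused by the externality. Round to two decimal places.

Market equilibrium (private): 33.31 + 1.85x = 223.10 - 1.29x → x_m = 60.4427.
Social marginal benefit = demand + MEB = 230.89 - 0.69x.
Set SMB = MC: 230.89 - 0.69x = 33.31 + 1.85x → x* = 77.7874.
The welfare-loss triangle has base |x_m − x*| and height MEB(x_m) (the vertical gap between SMB and MC is zero at x* and MEB at x_m).
DWL = ½ × 17.3447 × 44.0556 = 382.0656.

DWL = 382.07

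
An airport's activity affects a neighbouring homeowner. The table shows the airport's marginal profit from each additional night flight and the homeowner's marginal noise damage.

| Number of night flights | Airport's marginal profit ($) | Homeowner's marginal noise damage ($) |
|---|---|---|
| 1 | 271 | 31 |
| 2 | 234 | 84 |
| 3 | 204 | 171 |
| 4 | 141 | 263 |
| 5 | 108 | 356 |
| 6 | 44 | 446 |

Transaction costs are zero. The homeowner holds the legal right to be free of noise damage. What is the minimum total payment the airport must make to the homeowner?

Efficient level: marginal profit ≥ marginal noise damage through level 3, so k* = 3.
With the homeowner holding the right, the airport must at least compensate total damage at k*: 31 + 84 + 171 = 286.

$286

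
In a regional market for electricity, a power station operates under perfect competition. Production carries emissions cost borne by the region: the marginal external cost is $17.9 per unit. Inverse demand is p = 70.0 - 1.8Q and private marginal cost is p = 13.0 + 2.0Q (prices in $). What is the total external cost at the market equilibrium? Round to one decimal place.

Market equilibrium (private): 13.0 + 2.0Q = 70.0 - 1.8Q → Q_m = 15.0000.
Total external cost = MEC × Q_m = 17.9 × 15.0000 = 268.5000.

$268.5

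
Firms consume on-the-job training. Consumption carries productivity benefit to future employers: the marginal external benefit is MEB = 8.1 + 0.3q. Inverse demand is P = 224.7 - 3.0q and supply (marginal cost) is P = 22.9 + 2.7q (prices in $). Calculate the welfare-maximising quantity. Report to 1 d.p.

Social marginal benefit = demand + MEB = 232.8 - 2.7q.
Set SMB = MC: 232.8 - 2.7q = 22.9 + 2.7q → q* = 38.8704.

q* = 38.9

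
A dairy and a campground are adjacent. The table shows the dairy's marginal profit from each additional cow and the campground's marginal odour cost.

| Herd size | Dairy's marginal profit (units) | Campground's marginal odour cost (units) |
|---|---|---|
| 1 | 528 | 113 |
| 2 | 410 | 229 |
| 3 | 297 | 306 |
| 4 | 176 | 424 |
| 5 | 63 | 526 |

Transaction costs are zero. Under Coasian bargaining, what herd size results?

Bargaining reaches the level where marginal profit last exceeds marginal odour cost.
That holds through level 2 (410 ≥ 229) but not at 3 (297 < 306).

2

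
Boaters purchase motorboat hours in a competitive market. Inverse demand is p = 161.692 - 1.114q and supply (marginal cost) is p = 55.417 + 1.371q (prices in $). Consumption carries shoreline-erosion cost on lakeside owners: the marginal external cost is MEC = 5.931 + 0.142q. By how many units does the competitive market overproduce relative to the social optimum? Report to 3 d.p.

Market equilibrium (private): 55.417 + 1.371q = 161.692 - 1.114q → q_m = 42.7666.
Social marginal benefit = demand − MEC = 155.761 - 1.256q.
Set SMB = MC: 155.761 - 1.256q = 55.417 + 1.371q → q* = 38.1972.
Gap = |42.7666 − 38.1972| = 4.5694.

4.569 units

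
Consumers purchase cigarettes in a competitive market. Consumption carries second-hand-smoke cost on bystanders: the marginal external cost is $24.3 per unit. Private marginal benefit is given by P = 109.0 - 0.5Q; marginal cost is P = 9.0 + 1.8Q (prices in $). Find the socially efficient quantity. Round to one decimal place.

Social marginal benefit = demand − MEC = 84.7 - 0.5Q.
Set SMB = MC: 84.7 - 0.5Q = 9.0 + 1.8Q → Q* = 32.9130.

Q* = 32.9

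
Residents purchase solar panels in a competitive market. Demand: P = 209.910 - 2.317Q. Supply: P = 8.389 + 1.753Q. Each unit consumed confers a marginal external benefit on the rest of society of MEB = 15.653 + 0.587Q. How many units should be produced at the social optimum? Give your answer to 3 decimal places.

Q* = 62.353

Social marginal benefit = demand + MEB = 225.563 - 1.730Q.
Set SMB = MC: 225.563 - 1.730Q = 8.389 + 1.753Q → Q* = 62.3526.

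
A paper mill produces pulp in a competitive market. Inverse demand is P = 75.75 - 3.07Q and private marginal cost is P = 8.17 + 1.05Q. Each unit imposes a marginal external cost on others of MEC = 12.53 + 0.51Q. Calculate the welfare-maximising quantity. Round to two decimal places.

Q* = 11.89

Social marginal cost = private MC + MEC = 20.70 + 1.56Q.
Set SMC = demand: 20.70 + 1.56Q = 75.75 - 3.07Q → Q* = 11.8898.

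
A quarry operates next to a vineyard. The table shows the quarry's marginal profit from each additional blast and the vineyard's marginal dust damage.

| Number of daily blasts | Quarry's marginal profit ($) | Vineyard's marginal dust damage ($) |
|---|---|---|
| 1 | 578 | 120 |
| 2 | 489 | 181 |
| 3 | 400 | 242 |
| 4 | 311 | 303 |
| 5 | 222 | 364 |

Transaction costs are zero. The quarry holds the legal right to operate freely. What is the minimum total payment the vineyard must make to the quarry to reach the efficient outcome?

Left alone the quarry would choose level 5 (marginal profit stays positive).
Efficient level: k* = 4 (marginal profit ≥ marginal dust damage through 4).
The vineyard must at least cover the quarry's forgone profit from cutting 5→4: 222 = 222.

$222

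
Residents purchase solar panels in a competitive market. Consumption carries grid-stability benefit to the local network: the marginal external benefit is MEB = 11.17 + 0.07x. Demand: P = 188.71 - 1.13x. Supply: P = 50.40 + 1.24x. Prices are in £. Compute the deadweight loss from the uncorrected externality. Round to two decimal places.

DWL = £50.59

Market equilibrium (private): 50.40 + 1.24x = 188.71 - 1.13x → x_m = 58.3586.
Social marginal benefit = demand + MEB = 199.88 - 1.06x.
Set SMB = MC: 199.88 - 1.06x = 50.40 + 1.24x → x* = 64.9913.
The welfare-loss triangle has base |x_m − x*| and height MEB(x_m) (the vertical gap between SMB and MC is zero at x* and MEB at x_m).
DWL = ½ × 6.6327 × 15.2551 = 50.5913.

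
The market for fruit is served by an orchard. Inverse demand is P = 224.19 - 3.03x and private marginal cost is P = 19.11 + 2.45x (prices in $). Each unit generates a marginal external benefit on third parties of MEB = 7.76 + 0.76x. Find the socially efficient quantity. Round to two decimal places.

Social marginal cost = private MC − MEB = 11.35 + 1.69x.
Set SMC = demand: 11.35 + 1.69x = 224.19 - 3.03x → x* = 45.0932.

x* = 45.09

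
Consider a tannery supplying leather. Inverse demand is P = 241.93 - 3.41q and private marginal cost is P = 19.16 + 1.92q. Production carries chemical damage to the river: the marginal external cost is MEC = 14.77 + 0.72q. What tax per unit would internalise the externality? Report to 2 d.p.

tax = 39.52 per unit

Social marginal cost = private MC + MEC = 33.93 + 2.64q.
Set SMC = demand: 33.93 + 2.64q = 241.93 - 3.41q → q* = 34.3802.
The Pigouvian tax equals MEC at q*: 14.77 + 0.72×34.3802 = 39.5237.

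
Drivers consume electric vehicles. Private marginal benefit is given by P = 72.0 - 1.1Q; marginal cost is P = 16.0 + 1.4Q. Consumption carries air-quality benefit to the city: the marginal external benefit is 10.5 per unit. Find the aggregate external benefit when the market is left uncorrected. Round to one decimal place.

Market equilibrium (private): 16.0 + 1.4Q = 72.0 - 1.1Q → Q_m = 22.4000.
Total external benefit = MEB × Q_m = 10.5 × 22.4000 = 235.2000.

235.2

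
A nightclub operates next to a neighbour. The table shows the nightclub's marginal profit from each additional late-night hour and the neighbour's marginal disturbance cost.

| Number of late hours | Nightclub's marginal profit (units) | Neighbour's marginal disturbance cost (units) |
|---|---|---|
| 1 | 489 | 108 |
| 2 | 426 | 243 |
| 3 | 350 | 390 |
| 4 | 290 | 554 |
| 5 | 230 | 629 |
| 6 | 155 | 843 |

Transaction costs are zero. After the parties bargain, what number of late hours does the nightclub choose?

Bargaining reaches the level where marginal profit last exceeds marginal disturbance cost.
That holds through level 2 (426 ≥ 243) but not at 3 (350 < 390).

2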